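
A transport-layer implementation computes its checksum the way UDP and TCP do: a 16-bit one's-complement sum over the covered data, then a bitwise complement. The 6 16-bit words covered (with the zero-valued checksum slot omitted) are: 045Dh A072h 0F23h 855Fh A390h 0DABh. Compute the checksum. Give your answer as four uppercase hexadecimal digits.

One's-complement addition (fold any carry out of bit 15 back into bit 0):
  0x045D + 0xA072 = 0x0A4CF
  0xA4CF + 0x0F23 = 0x0B3F2
  0xB3F2 + 0x855F = 0x13951 → wrap carry → 0x3952
  0x3952 + 0xA390 = 0x0DCE2
  0xDCE2 + 0x0DAB = 0x0EA8D
One's-complement sum = 0xEA8D.
Checksum = ~0xEA8D & 0xFFFF = 0x1572.

1572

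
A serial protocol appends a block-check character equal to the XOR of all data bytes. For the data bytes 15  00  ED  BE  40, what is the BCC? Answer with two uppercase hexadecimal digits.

06

XOR the bytes together:
  start with 0x15
  0x15 ⊕ 0x00 = 0x15
  0x15 ⊕ 0xED = 0xF8
  0xF8 ⊕ 0xBE = 0x46
  0x46 ⊕ 0x40 = 0x06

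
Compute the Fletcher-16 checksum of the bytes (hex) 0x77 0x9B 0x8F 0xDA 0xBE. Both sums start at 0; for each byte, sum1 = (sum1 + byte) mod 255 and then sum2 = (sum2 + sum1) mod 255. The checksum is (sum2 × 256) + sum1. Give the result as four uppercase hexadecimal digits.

Running sums (mod 255):
  after byte 0 (0x77): sum1=119, sum2=119
  after byte 1 (0x9B): sum1=19, sum2=138
  after byte 2 (0x8F): sum1=162, sum2=45
  after byte 3 (0xDA): sum1=125, sum2=170
  after byte 4 (0xBE): sum1=60, sum2=230
Checksum = sum2·256 + sum1 = 230·256 + 60 = 58940 = 0xE63C.

E63C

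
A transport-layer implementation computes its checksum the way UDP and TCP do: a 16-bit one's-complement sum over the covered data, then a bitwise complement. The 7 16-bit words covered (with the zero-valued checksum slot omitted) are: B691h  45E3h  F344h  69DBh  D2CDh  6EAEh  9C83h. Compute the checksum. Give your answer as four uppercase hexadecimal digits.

C86A

One's-complement addition (fold any carry out of bit 15 back into bit 0):
  0xB691 + 0x45E3 = 0x0FC74
  0xFC74 + 0xF344 = 0x1EFB8 → wrap carry → 0xEFB9
  0xEFB9 + 0x69DB = 0x15994 → wrap carry → 0x5995
  0x5995 + 0xD2CD = 0x12C62 → wrap carry → 0x2C63
  0x2C63 + 0x6EAE = 0x09B11
  0x9B11 + 0x9C83 = 0x13794 → wrap carry → 0x3795
One's-complement sum = 0x3795.
Checksum = ~0x3795 & 0xFFFF = 0xC86A.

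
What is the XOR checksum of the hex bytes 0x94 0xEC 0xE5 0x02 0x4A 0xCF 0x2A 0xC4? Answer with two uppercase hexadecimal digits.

F4

XOR the bytes together:
  start with 0x94
  0x94 ⊕ 0xEC = 0x78
  0x78 ⊕ 0xE5 = 0x9D
  0x9D ⊕ 0x02 = 0x9F
  0x9F ⊕ 0x4A = 0xD5
  0xD5 ⊕ 0xCF = 0x1A
  0x1A ⊕ 0x2A = 0x30
  0x30 ⊕ 0xC4 = 0xF4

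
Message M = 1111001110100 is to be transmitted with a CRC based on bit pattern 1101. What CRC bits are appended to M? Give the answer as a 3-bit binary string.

Append 3 zeros: 1111001110100000. Divide by 1101 (XOR where the leading bit is 1):
  pos 0: 1111 XOR 1101 = 0010
  pos 2: 1000 XOR 1101 = 0101
  pos 3: 1011 XOR 1101 = 0110
  pos 4: 1101 XOR 1101 = 0000
  pos 8: 1010 XOR 1101 = 0111
  pos 9: 1110 XOR 1101 = 0011
  pos 11: 1100 XOR 1101 = 0001
Remainder (last 3 bits) = 010. This is the CRC / FCS.

010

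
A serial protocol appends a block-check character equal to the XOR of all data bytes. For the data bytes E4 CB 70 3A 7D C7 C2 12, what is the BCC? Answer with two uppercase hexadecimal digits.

XOR the bytes together:
  start with 0xE4
  0xE4 ⊕ 0xCB = 0x2F
  0x2F ⊕ 0x70 = 0x5F
  0x5F ⊕ 0x3A = 0x65
  0x65 ⊕ 0x7D = 0x18
  0x18 ⊕ 0xC7 = 0xDF
  0xDF ⊕ 0xC2 = 0x1D
  0x1D ⊕ 0x12 = 0x0F

0F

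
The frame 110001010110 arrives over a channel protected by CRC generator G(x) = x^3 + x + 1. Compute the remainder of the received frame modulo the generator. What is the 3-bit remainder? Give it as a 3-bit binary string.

Modulo-2 division of 110001010110 by 1011:
  pos 0: 1100 XOR 1011 = 0111
  pos 1: 1110 XOR 1011 = 0101
  pos 2: 1011 XOR 1011 = 0000
  pos 7: 1011 XOR 1011 = 0000
Remainder = 000 (zero — the frame passes the CRC check).

000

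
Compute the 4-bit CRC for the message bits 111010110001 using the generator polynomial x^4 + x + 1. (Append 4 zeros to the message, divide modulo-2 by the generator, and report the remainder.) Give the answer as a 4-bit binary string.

0111

Append 4 zeros: 1110101100010000. Divide by 10011 (XOR where the leading bit is 1):
  pos 0: 11101 XOR 10011 = 01110
  pos 1: 11100 XOR 10011 = 01111
  pos 2: 11111 XOR 10011 = 01100
  pos 3: 11001 XOR 10011 = 01010
  pos 4: 10100 XOR 10011 = 00111
  pos 6: 11100 XOR 10011 = 01111
  pos 7: 11111 XOR 10011 = 01100
  pos 8: 11000 XOR 10011 = 01011
  pos 9: 10110 XOR 10011 = 00101
  pos 11: 10100 XOR 10011 = 00111
Remainder (last 4 bits) = 0111. This is the CRC / FCS.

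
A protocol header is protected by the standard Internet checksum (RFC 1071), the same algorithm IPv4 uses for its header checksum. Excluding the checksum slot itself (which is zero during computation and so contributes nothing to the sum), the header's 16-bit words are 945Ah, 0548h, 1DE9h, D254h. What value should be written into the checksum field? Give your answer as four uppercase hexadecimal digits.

One's-complement addition (fold any carry out of bit 15 back into bit 0):
  0x945A + 0x0548 = 0x099A2
  0x99A2 + 0x1DE9 = 0x0B78B
  0xB78B + 0xD254 = 0x189DF → wrap carry → 0x89E0
One's-complement sum = 0x89E0.
Checksum = ~0x89E0 & 0xFFFF = 0x761F.

761F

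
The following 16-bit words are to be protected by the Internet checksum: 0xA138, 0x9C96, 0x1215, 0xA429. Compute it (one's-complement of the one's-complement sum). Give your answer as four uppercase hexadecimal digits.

One's-complement addition (fold any carry out of bit 15 back into bit 0):
  0xA138 + 0x9C96 = 0x13DCE → wrap carry → 0x3DCF
  0x3DCF + 0x1215 = 0x04FE4
  0x4FE4 + 0xA429 = 0x0F40D
One's-complement sum = 0xF40D.
Checksum = ~0xF40D & 0xFFFF = 0x0BF2.

0BF2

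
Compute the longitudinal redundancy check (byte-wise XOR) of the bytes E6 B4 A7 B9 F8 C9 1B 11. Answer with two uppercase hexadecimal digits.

XOR the bytes together:
  start with 0xE6
  0xE6 ⊕ 0xB4 = 0x52
  0x52 ⊕ 0xA7 = 0xF5
  0xF5 ⊕ 0xB9 = 0x4C
  0x4C ⊕ 0xF8 = 0xB4
  0xB4 ⊕ 0xC9 = 0x7D
  0x7D ⊕ 0x1B = 0x66
  0x66 ⊕ 0x11 = 0x77

77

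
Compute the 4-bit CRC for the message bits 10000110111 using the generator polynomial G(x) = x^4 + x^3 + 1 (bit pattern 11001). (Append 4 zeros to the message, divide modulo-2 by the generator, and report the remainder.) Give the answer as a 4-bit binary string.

Append 4 zeros: 100001101110000. Divide by 11001 (XOR where the leading bit is 1):
  pos 0: 10000 XOR 11001 = 01001
  pos 1: 10011 XOR 11001 = 01010
  pos 2: 10101 XOR 11001 = 01100
  pos 3: 11000 XOR 11001 = 00001
  pos 7: 11110 XOR 11001 = 00111
  pos 9: 11100 XOR 11001 = 00101
Remainder (last 4 bits) = 1010. This is the CRC / FCS.

1010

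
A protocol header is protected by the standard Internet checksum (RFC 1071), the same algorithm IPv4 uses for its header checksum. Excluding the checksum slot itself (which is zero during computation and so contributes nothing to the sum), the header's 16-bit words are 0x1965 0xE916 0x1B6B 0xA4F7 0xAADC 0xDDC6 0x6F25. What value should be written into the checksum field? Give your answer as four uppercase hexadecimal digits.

One's-complement addition (fold any carry out of bit 15 back into bit 0):
  0x1965 + 0xE916 = 0x1027B → wrap carry → 0x027C
  0x027C + 0x1B6B = 0x01DE7
  0x1DE7 + 0xA4F7 = 0x0C2DE
  0xC2DE + 0xAADC = 0x16DBA → wrap carry → 0x6DBB
  0x6DBB + 0xDDC6 = 0x14B81 → wrap carry → 0x4B82
  0x4B82 + 0x6F25 = 0x0BAA7
One's-complement sum = 0xBAA7.
Checksum = ~0xBAA7 & 0xFFFF = 0x4558.

4558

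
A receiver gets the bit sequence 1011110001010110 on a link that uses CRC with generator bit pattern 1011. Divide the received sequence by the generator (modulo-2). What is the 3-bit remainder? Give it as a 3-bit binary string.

Modulo-2 division of 1011110001010110 by 1011:
  pos 0: 1011 XOR 1011 = 0000
  pos 4: 1100 XOR 1011 = 0111
  pos 5: 1110 XOR 1011 = 0101
  pos 6: 1011 XOR 1011 = 0000
  pos 11: 1011 XOR 1011 = 0000
Remainder = 000 (zero — the frame passes the CRC check).

000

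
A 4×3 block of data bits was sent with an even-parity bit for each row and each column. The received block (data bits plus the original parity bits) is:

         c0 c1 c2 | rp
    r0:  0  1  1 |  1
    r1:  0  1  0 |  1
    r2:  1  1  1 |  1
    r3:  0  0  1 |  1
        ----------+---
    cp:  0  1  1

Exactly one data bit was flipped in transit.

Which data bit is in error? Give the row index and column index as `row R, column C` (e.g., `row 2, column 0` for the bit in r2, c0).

Recompute each row's even parity and compare to rp:
  r0: data parity 0, sent rp 1 → mismatch
  r1: data parity 1, sent rp 1 → ok
  r2: data parity 1, sent rp 1 → ok
  r3: data parity 1, sent rp 1 → ok
Recompute each column's even parity and compare to cp:
  c0: data parity 1, sent cp 0 → mismatch
  c1: data parity 1, sent cp 1 → ok
  c2: data parity 1, sent cp 1 → ok
Exactly one row (r0) and one column (c0) fail → the flipped bit is at their intersection.

row 0, column 0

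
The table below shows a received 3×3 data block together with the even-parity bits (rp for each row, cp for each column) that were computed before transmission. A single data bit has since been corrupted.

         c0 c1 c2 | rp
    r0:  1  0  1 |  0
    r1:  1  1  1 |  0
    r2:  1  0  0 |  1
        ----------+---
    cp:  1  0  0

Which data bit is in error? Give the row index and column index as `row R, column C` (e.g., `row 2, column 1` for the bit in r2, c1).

Recompute each row's even parity and compare to rp:
  r0: data parity 0, sent rp 0 → ok
  r1: data parity 1, sent rp 0 → mismatch
  r2: data parity 1, sent rp 1 → ok
Recompute each column's even parity and compare to cp:
  c0: data parity 1, sent cp 1 → ok
  c1: data parity 1, sent cp 0 → mismatch
  c2: data parity 0, sent cp 0 → ok
Exactly one row (r1) and one column (c1) fail → the flipped bit is at their intersection.

row 1, column 1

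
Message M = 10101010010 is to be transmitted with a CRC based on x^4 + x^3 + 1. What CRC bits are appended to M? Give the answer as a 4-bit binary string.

0000

Append 4 zeros: 101010100100000. Divide by 11001 (XOR where the leading bit is 1):
  pos 0: 10101 XOR 11001 = 01100
  pos 1: 11000 XOR 11001 = 00001
  pos 5: 11001 XOR 11001 = 00000
Remainder (last 4 bits) = 0000. This is the CRC / FCS.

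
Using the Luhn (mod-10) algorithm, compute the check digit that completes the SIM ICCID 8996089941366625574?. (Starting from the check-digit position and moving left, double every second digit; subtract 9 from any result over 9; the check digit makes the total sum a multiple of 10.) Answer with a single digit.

Partial digits right→left: 4 7 5 5 2 6 6 6 3 1 4 9 9 8 0 6 9 9 8
Double every second digit counting from the check-digit position (so the 1st, 3rd, 5th, ... of the partial from the right).
  doubled (with −9 where >9): 8 1 4 3 6 8 9 0 9 7 → sum 55
  kept as-is: 7 5 6 6 1 9 8 6 9 → sum 57
Total = 55 + 57 = 112.
Check digit = (10 − (112 mod 10)) mod 10 = 8.

8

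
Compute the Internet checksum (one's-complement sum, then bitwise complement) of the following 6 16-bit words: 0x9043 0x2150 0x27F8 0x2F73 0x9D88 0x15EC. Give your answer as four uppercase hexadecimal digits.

One's-complement addition (fold any carry out of bit 15 back into bit 0):
  0x9043 + 0x2150 = 0x0B193
  0xB193 + 0x27F8 = 0x0D98B
  0xD98B + 0x2F73 = 0x108FE → wrap carry → 0x08FF
  0x08FF + 0x9D88 = 0x0A687
  0xA687 + 0x15EC = 0x0BC73
One's-complement sum = 0xBC73.
Checksum = ~0xBC73 & 0xFFFF = 0x438C.

438C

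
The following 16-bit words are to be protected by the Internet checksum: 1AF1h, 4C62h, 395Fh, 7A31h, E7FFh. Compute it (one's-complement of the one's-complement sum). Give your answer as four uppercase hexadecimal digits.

FD1B

One's-complement addition (fold any carry out of bit 15 back into bit 0):
  0x1AF1 + 0x4C62 = 0x06753
  0x6753 + 0x395F = 0x0A0B2
  0xA0B2 + 0x7A31 = 0x11AE3 → wrap carry → 0x1AE4
  0x1AE4 + 0xE7FF = 0x102E3 → wrap carry → 0x02E4
One's-complement sum = 0x02E4.
Checksum = ~0x02E4 & 0xFFFF = 0xFD1B.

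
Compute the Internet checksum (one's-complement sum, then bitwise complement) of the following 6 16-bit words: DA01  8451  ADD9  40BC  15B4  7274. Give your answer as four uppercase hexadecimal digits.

2AEE

One's-complement addition (fold any carry out of bit 15 back into bit 0):
  0xDA01 + 0x8451 = 0x15E52 → wrap carry → 0x5E53
  0x5E53 + 0xADD9 = 0x10C2C → wrap carry → 0x0C2D
  0x0C2D + 0x40BC = 0x04CE9
  0x4CE9 + 0x15B4 = 0x0629D
  0x629D + 0x7274 = 0x0D511
One's-complement sum = 0xD511.
Checksum = ~0xD511 & 0xFFFF = 0x2AEE.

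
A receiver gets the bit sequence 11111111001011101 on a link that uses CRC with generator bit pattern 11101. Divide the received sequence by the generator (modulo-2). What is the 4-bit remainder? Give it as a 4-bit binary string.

0001

Modulo-2 division of 11111111001011101 by 11101:
  pos 0: 11111 XOR 11101 = 00010
  pos 3: 10111 XOR 11101 = 01010
  pos 4: 10100 XOR 11101 = 01001
  pos 5: 10010 XOR 11101 = 01111
  pos 6: 11111 XOR 11101 = 00010
  pos 9: 10011 XOR 11101 = 01110
  pos 10: 11101 XOR 11101 = 00000
Remainder = 0001 (nonzero — an error is detected).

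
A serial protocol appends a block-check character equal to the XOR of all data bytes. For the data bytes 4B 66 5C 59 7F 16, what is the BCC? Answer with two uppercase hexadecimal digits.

XOR the bytes together:
  start with 0x4B
  0x4B ⊕ 0x66 = 0x2D
  0x2D ⊕ 0x5C = 0x71
  0x71 ⊕ 0x59 = 0x28
  0x28 ⊕ 0x7F = 0x57
  0x57 ⊕ 0x16 = 0x41

41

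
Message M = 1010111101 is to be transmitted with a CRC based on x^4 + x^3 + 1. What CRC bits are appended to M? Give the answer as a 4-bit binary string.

Append 4 zeros: 10101111010000. Divide by 11001 (XOR where the leading bit is 1):
  pos 0: 10101 XOR 11001 = 01100
  pos 1: 11001 XOR 11001 = 00000
  pos 6: 11010 XOR 11001 = 00011
  pos 9: 11000 XOR 11001 = 00001
Remainder (last 4 bits) = 0001. This is the CRC / FCS.

0001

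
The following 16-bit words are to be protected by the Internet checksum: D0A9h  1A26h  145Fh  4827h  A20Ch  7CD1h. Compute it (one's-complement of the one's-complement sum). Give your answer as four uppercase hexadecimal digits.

99CB

One's-complement addition (fold any carry out of bit 15 back into bit 0):
  0xD0A9 + 0x1A26 = 0x0EACF
  0xEACF + 0x145F = 0x0FF2E
  0xFF2E + 0x4827 = 0x14755 → wrap carry → 0x4756
  0x4756 + 0xA20C = 0x0E962
  0xE962 + 0x7CD1 = 0x16633 → wrap carry → 0x6634
One's-complement sum = 0x6634.
Checksum = ~0x6634 & 0xFFFF = 0x99CB.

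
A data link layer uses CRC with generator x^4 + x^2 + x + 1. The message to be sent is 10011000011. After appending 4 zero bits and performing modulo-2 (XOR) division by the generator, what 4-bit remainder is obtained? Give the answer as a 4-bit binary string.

0111

Append 4 zeros: 100110000110000. Divide by 10111 (XOR where the leading bit is 1):
  pos 0: 10011 XOR 10111 = 00100
  pos 2: 10000 XOR 10111 = 00111
  pos 4: 11100 XOR 10111 = 01011
  pos 5: 10111 XOR 10111 = 00000
  pos 10: 10000 XOR 10111 = 00111
Remainder (last 4 bits) = 0111. This is the CRC / FCS.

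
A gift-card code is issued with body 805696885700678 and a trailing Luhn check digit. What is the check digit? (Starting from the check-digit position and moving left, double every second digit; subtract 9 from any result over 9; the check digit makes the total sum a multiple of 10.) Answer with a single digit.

Partial digits right→left: 8 7 6 0 0 7 5 8 8 6 9 6 5 0 8
Double every second digit counting from the check-digit position (so the 1st, 3rd, 5th, ... of the partial from the right).
  doubled (with −9 where >9): 7 3 0 1 7 9 1 7 → sum 35
  kept as-is: 7 0 7 8 6 6 0 → sum 34
Total = 35 + 34 = 69.
Check digit = (10 − (69 mod 10)) mod 10 = 1.

1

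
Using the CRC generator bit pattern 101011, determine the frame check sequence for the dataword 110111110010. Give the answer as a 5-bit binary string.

Append 5 zeros: 11011111001000000. Divide by 101011 (XOR where the leading bit is 1):
  pos 0: 110111 XOR 101011 = 011100
  pos 1: 111001 XOR 101011 = 010010
  pos 2: 100101 XOR 101011 = 001110
  pos 4: 111000 XOR 101011 = 010011
  pos 5: 100111 XOR 101011 = 001100
  pos 7: 110000 XOR 101011 = 011011
  pos 8: 110110 XOR 101011 = 011101
  pos 9: 111010 XOR 101011 = 010001
  pos 10: 100010 XOR 101011 = 001001
Remainder (last 5 bits) = 10010. This is the CRC / FCS.

10010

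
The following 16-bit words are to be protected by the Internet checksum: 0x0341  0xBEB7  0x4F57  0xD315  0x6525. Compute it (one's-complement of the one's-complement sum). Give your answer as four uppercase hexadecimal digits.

One's-complement addition (fold any carry out of bit 15 back into bit 0):
  0x0341 + 0xBEB7 = 0x0C1F8
  0xC1F8 + 0x4F57 = 0x1114F → wrap carry → 0x1150
  0x1150 + 0xD315 = 0x0E465
  0xE465 + 0x6525 = 0x1498A → wrap carry → 0x498B
One's-complement sum = 0x498B.
Checksum = ~0x498B & 0xFFFF = 0xB674.

B674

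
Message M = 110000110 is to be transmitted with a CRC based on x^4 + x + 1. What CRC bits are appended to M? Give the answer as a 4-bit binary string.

Append 4 zeros: 1100001100000. Divide by 10011 (XOR where the leading bit is 1):
  pos 0: 11000 XOR 10011 = 01011
  pos 1: 10110 XOR 10011 = 00101
  pos 3: 10111 XOR 10011 = 00100
  pos 5: 10000 XOR 10011 = 00011
  pos 8: 11000 XOR 10011 = 01011
Remainder (last 4 bits) = 1011. This is the CRC / FCS.

1011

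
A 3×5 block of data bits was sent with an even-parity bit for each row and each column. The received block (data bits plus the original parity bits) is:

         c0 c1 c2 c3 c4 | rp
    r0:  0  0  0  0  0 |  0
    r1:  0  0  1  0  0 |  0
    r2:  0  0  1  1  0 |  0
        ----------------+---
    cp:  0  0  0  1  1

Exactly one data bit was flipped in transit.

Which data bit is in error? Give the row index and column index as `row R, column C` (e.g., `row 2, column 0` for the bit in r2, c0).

Recompute each row's even parity and compare to rp:
  r0: data parity 0, sent rp 0 → ok
  r1: data parity 1, sent rp 0 → mismatch
  r2: data parity 0, sent rp 0 → ok
Recompute each column's even parity and compare to cp:
  c0: data parity 0, sent cp 0 → ok
  c1: data parity 0, sent cp 0 → ok
  c2: data parity 0, sent cp 0 → ok
  c3: data parity 1, sent cp 1 → ok
  c4: data parity 0, sent cp 1 → mismatch
Exactly one row (r1) and one column (c4) fail → the flipped bit is at their intersection.

row 1, column 4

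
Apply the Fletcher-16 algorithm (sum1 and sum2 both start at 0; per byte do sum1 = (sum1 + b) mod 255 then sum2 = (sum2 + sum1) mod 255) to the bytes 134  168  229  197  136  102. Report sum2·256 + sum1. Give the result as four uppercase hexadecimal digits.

D2C9

Running sums (mod 255):
  after byte 0 (134): sum1=134, sum2=134
  after byte 1 (168): sum1=47, sum2=181
  after byte 2 (229): sum1=21, sum2=202
  after byte 3 (197): sum1=218, sum2=165
  after byte 4 (136): sum1=99, sum2=9
  after byte 5 (102): sum1=201, sum2=210
Checksum = sum2·256 + sum1 = 210·256 + 201 = 53961 = 0xD2C9.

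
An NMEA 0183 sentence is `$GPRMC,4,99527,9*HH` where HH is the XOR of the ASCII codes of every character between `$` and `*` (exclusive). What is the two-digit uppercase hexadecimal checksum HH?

XOR the ASCII codes of the payload characters:
  'G' = 0x47 → acc = 0x47
  'P' = 0x50 → acc = 0x17
  'R' = 0x52 → acc = 0x45
  'M' = 0x4D → acc = 0x08
  'C' = 0x43 → acc = 0x4B
  ',' = 0x2C → acc = 0x67
  '4' = 0x34 → acc = 0x53
  ',' = 0x2C → acc = 0x7F
  '9' = 0x39 → acc = 0x46
  '9' = 0x39 → acc = 0x7F
  '5' = 0x35 → acc = 0x4A
  '2' = 0x32 → acc = 0x78
  '7' = 0x37 → acc = 0x4F
  ',' = 0x2C → acc = 0x63
  '9' = 0x39 → acc = 0x5A
Checksum = 0x5A.

5A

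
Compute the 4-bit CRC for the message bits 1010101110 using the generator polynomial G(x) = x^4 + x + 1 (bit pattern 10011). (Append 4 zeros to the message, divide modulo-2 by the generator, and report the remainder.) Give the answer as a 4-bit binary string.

Append 4 zeros: 10101011100000. Divide by 10011 (XOR where the leading bit is 1):
  pos 0: 10101 XOR 10011 = 00110
  pos 2: 11001 XOR 10011 = 01010
  pos 3: 10101 XOR 10011 = 00110
  pos 5: 11010 XOR 10011 = 01001
  pos 6: 10010 XOR 10011 = 00001
Remainder (last 4 bits) = 1000. This is the CRC / FCS.

1000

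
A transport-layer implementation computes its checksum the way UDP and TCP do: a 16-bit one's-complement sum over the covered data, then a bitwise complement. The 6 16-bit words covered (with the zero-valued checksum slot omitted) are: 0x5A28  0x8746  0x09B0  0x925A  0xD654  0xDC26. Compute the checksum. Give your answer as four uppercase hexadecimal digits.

D00A

One's-complement addition (fold any carry out of bit 15 back into bit 0):
  0x5A28 + 0x8746 = 0x0E16E
  0xE16E + 0x09B0 = 0x0EB1E
  0xEB1E + 0x925A = 0x17D78 → wrap carry → 0x7D79
  0x7D79 + 0xD654 = 0x153CD → wrap carry → 0x53CE
  0x53CE + 0xDC26 = 0x12FF4 → wrap carry → 0x2FF5
One's-complement sum = 0x2FF5.
Checksum = ~0x2FF5 & 0xFFFF = 0xD00A.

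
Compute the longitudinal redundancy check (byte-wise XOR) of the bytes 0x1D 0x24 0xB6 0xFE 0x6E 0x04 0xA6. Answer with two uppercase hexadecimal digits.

BD

XOR the bytes together:
  start with 0x1D
  0x1D ⊕ 0x24 = 0x39
  0x39 ⊕ 0xB6 = 0x8F
  0x8F ⊕ 0xFE = 0x71
  0x71 ⊕ 0x6E = 0x1F
  0x1F ⊕ 0x04 = 0x1B
  0x1B ⊕ 0xA6 = 0xBD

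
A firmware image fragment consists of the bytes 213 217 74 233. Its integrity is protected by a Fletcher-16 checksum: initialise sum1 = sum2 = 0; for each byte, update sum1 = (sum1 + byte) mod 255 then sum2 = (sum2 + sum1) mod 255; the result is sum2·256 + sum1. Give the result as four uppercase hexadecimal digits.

Running sums (mod 255):
  after byte 0 (213): sum1=213, sum2=213
  after byte 1 (217): sum1=175, sum2=133
  after byte 2 (74): sum1=249, sum2=127
  after byte 3 (233): sum1=227, sum2=99
Checksum = sum2·256 + sum1 = 99·256 + 227 = 25571 = 0x63E3.

63E3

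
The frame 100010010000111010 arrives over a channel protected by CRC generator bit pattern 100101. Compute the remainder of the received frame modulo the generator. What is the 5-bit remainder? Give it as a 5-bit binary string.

Modulo-2 division of 100010010000111010 by 100101:
  pos 0: 100010 XOR 100101 = 000111
  pos 3: 111010 XOR 100101 = 011111
  pos 4: 111110 XOR 100101 = 011011
  pos 5: 110110 XOR 100101 = 010011
  pos 6: 100110 XOR 100101 = 000011
  pos 10: 111110 XOR 100101 = 011011
  pos 11: 110111 XOR 100101 = 010010
  pos 12: 100100 XOR 100101 = 000001
Remainder = 00001 (nonzero — an error is detected).

00001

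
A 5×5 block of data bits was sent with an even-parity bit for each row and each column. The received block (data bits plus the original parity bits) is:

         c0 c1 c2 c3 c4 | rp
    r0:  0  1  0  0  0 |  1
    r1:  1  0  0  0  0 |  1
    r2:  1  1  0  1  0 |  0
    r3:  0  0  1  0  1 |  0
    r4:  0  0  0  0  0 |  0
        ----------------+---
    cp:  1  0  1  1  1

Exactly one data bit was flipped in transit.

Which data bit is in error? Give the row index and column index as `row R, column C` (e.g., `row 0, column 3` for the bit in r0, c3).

row 2, column 0

Recompute each row's even parity and compare to rp:
  r0: data parity 1, sent rp 1 → ok
  r1: data parity 1, sent rp 1 → ok
  r2: data parity 1, sent rp 0 → mismatch
  r3: data parity 0, sent rp 0 → ok
  r4: data parity 0, sent rp 0 → ok
Recompute each column's even parity and compare to cp:
  c0: data parity 0, sent cp 1 → mismatch
  c1: data parity 0, sent cp 0 → ok
  c2: data parity 1, sent cp 1 → ok
  c3: data parity 1, sent cp 1 → ok
  c4: data parity 1, sent cp 1 → ok
Exactly one row (r2) and one column (c0) fail → the flipped bit is at their intersection.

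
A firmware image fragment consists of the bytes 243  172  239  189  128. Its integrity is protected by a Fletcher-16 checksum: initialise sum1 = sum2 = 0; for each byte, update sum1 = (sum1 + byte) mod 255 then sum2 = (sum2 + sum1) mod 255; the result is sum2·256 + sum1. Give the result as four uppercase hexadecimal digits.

Running sums (mod 255):
  after byte 0 (243): sum1=243, sum2=243
  after byte 1 (172): sum1=160, sum2=148
  after byte 2 (239): sum1=144, sum2=37
  after byte 3 (189): sum1=78, sum2=115
  after byte 4 (128): sum1=206, sum2=66
Checksum = sum2·256 + sum1 = 66·256 + 206 = 17102 = 0x42CE.

42CE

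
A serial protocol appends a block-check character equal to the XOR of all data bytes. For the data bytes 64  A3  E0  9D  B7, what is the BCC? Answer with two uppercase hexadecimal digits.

0D

XOR the bytes together:
  start with 0x64
  0x64 ⊕ 0xA3 = 0xC7
  0xC7 ⊕ 0xE0 = 0x27
  0x27 ⊕ 0x9D = 0xBA
  0xBA ⊕ 0xB7 = 0x0D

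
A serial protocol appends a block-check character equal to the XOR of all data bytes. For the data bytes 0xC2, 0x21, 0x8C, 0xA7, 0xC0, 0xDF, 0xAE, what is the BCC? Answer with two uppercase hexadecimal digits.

79

XOR the bytes together:
  start with 0xC2
  0xC2 ⊕ 0x21 = 0xE3
  0xE3 ⊕ 0x8C = 0x6F
  0x6F ⊕ 0xA7 = 0xC8
  0xC8 ⊕ 0xC0 = 0x08
  0x08 ⊕ 0xDF = 0xD7
  0xD7 ⊕ 0xAE = 0x79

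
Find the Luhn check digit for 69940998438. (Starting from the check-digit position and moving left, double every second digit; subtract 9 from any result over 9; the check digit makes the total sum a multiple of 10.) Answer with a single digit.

Partial digits right→left: 8 3 4 8 9 9 0 4 9 9 6
Double every second digit counting from the check-digit position (so the 1st, 3rd, 5th, ... of the partial from the right).
  doubled (with −9 where >9): 7 8 9 0 9 3 → sum 36
  kept as-is: 3 8 9 4 9 → sum 33
Total = 36 + 33 = 69.
Check digit = (10 − (69 mod 10)) mod 10 = 1.

1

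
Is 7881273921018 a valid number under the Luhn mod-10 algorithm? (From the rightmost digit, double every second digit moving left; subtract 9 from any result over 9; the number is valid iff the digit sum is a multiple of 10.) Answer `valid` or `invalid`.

invalid

From the right, keep odd positions and double even positions (subtract 9 from any doubled value over 9):
  doubled (positions 2,4,...): 2 2 9 5 2 7 → sum 27
  kept (positions 1,3,...): 8 0 2 3 2 8 7 → sum 30
Total = 57.
57 mod 10 = 7, so the number is invalid.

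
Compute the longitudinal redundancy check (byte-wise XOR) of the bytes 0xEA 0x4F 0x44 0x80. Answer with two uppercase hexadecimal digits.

XOR the bytes together:
  start with 0xEA
  0xEA ⊕ 0x4F = 0xA5
  0xA5 ⊕ 0x44 = 0xE1
  0xE1 ⊕ 0x80 = 0x61

61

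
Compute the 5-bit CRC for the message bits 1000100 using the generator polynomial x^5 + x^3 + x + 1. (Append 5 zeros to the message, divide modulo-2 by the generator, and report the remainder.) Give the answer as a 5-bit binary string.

Append 5 zeros: 100010000000. Divide by 101011 (XOR where the leading bit is 1):
  pos 0: 100010 XOR 101011 = 001001
  pos 2: 100100 XOR 101011 = 001111
  pos 4: 111100 XOR 101011 = 010111
  pos 5: 101110 XOR 101011 = 000101
Remainder (last 5 bits) = 01010. This is the CRC / FCS.

01010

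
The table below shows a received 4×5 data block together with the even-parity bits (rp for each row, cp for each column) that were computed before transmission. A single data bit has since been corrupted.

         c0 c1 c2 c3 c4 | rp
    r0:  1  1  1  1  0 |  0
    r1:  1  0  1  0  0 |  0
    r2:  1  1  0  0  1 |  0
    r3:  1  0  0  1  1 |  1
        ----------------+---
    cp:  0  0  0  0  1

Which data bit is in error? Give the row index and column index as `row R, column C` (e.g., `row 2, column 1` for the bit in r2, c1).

Recompute each row's even parity and compare to rp:
  r0: data parity 0, sent rp 0 → ok
  r1: data parity 0, sent rp 0 → ok
  r2: data parity 1, sent rp 0 → mismatch
  r3: data parity 1, sent rp 1 → ok
Recompute each column's even parity and compare to cp:
  c0: data parity 0, sent cp 0 → ok
  c1: data parity 0, sent cp 0 → ok
  c2: data parity 0, sent cp 0 → ok
  c3: data parity 0, sent cp 0 → ok
  c4: data parity 0, sent cp 1 → mismatch
Exactly one row (r2) and one column (c4) fail → the flipped bit is at their intersection.

row 2, column 4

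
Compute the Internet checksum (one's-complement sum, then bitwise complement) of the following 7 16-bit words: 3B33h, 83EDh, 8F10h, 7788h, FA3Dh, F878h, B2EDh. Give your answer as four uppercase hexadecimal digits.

One's-complement addition (fold any carry out of bit 15 back into bit 0):
  0x3B33 + 0x83ED = 0x0BF20
  0xBF20 + 0x8F10 = 0x14E30 → wrap carry → 0x4E31
  0x4E31 + 0x7788 = 0x0C5B9
  0xC5B9 + 0xFA3D = 0x1BFF6 → wrap carry → 0xBFF7
  0xBFF7 + 0xF878 = 0x1B86F → wrap carry → 0xB870
  0xB870 + 0xB2ED = 0x16B5D → wrap carry → 0x6B5E
One's-complement sum = 0x6B5E.
Checksum = ~0x6B5E & 0xFFFF = 0x94A1.

94A1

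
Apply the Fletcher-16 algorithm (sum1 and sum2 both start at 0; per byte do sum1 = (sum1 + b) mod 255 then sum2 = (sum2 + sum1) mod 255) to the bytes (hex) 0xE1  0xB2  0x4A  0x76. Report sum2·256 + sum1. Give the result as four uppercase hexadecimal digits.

AA55

Running sums (mod 255):
  after byte 0 (0xE1): sum1=225, sum2=225
  after byte 1 (0xB2): sum1=148, sum2=118
  after byte 2 (0x4A): sum1=222, sum2=85
  after byte 3 (0x76): sum1=85, sum2=170
Checksum = sum2·256 + sum1 = 170·256 + 85 = 43605 = 0xAA55.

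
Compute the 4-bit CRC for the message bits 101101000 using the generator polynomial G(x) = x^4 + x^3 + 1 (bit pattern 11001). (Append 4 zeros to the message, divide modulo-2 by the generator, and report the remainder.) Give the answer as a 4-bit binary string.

1011

Append 4 zeros: 1011010000000. Divide by 11001 (XOR where the leading bit is 1):
  pos 0: 10110 XOR 11001 = 01111
  pos 1: 11111 XOR 11001 = 00110
  pos 3: 11000 XOR 11001 = 00001
  pos 7: 10000 XOR 11001 = 01001
  pos 8: 10010 XOR 11001 = 01011
Remainder (last 4 bits) = 1011. This is the CRC / FCS.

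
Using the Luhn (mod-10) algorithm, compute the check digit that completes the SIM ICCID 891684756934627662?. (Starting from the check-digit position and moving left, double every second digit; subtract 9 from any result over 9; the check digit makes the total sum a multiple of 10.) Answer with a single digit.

9

Partial digits right→left: 2 6 6 7 2 6 4 3 9 6 5 7 4 8 6 1 9 8
Double every second digit counting from the check-digit position (so the 1st, 3rd, 5th, ... of the partial from the right).
  doubled (with −9 where >9): 4 3 4 8 9 1 8 3 9 → sum 49
  kept as-is: 6 7 6 3 6 7 8 1 8 → sum 52
Total = 49 + 52 = 101.
Check digit = (10 − (101 mod 10)) mod 10 = 9.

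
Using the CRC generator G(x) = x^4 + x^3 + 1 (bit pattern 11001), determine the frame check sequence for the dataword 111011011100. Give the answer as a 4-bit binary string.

1010

Append 4 zeros: 1110110111000000. Divide by 11001 (XOR where the leading bit is 1):
  pos 0: 11101 XOR 11001 = 00100
  pos 2: 10010 XOR 11001 = 01011
  pos 3: 10111 XOR 11001 = 01110
  pos 4: 11101 XOR 11001 = 00100
  pos 6: 10010 XOR 11001 = 01011
  pos 7: 10110 XOR 11001 = 01111
  pos 8: 11110 XOR 11001 = 00111
  pos 10: 11100 XOR 11001 = 00101
Remainder (last 4 bits) = 1010. This is the CRC / FCS.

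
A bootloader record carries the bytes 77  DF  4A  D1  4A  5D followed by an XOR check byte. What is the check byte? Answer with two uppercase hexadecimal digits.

24

XOR the bytes together:
  start with 0x77
  0x77 ⊕ 0xDF = 0xA8
  0xA8 ⊕ 0x4A = 0xE2
  0xE2 ⊕ 0xD1 = 0x33
  0x33 ⊕ 0x4A = 0x79
  0x79 ⊕ 0x5D = 0x24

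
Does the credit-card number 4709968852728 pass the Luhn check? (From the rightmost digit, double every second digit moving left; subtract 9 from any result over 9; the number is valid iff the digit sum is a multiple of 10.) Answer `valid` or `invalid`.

From the right, keep odd positions and double even positions (subtract 9 from any doubled value over 9):
  doubled (positions 2,4,...): 4 4 7 3 9 5 → sum 32
  kept (positions 1,3,...): 8 7 5 8 9 0 4 → sum 41
Total = 73.
73 mod 10 = 3, so the number is invalid.

invalid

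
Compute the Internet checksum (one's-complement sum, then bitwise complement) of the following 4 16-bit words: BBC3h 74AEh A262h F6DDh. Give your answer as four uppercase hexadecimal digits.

364D

One's-complement addition (fold any carry out of bit 15 back into bit 0):
  0xBBC3 + 0x74AE = 0x13071 → wrap carry → 0x3072
  0x3072 + 0xA262 = 0x0D2D4
  0xD2D4 + 0xF6DD = 0x1C9B1 → wrap carry → 0xC9B2
One's-complement sum = 0xC9B2.
Checksum = ~0xC9B2 & 0xFFFF = 0x364D.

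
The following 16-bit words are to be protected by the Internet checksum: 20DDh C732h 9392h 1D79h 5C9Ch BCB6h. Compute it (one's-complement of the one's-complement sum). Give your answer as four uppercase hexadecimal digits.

4D91

One's-complement addition (fold any carry out of bit 15 back into bit 0):
  0x20DD + 0xC732 = 0x0E80F
  0xE80F + 0x9392 = 0x17BA1 → wrap carry → 0x7BA2
  0x7BA2 + 0x1D79 = 0x0991B
  0x991B + 0x5C9C = 0x0F5B7
  0xF5B7 + 0xBCB6 = 0x1B26D → wrap carry → 0xB26E
One's-complement sum = 0xB26E.
Checksum = ~0xB26E & 0xFFFF = 0x4D91.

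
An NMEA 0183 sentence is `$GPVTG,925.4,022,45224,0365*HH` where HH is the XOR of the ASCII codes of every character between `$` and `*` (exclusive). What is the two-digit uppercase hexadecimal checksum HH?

XOR the ASCII codes of the payload characters:
  'G' = 0x47 → acc = 0x47
  'P' = 0x50 → acc = 0x17
  'V' = 0x56 → acc = 0x41
  'T' = 0x54 → acc = 0x15
  'G' = 0x47 → acc = 0x52
  ',' = 0x2C → acc = 0x7E
  '9' = 0x39 → acc = 0x47
  '2' = 0x32 → acc = 0x75
  '5' = 0x35 → acc = 0x40
  '.' = 0x2E → acc = 0x6E
  '4' = 0x34 → acc = 0x5A
  ',' = 0x2C → acc = 0x76
  '0' = 0x30 → acc = 0x46
  '2' = 0x32 → acc = 0x74
  '2' = 0x32 → acc = 0x46
  ',' = 0x2C → acc = 0x6A
  '4' = 0x34 → acc = 0x5E
  '5' = 0x35 → acc = 0x6B
  '2' = 0x32 → acc = 0x59
  '2' = 0x32 → acc = 0x6B
  '4' = 0x34 → acc = 0x5F
  ',' = 0x2C → acc = 0x73
  '0' = 0x30 → acc = 0x43
  '3' = 0x33 → acc = 0x70
  '6' = 0x36 → acc = 0x46
  '5' = 0x35 → acc = 0x73
Checksum = 0x73.

73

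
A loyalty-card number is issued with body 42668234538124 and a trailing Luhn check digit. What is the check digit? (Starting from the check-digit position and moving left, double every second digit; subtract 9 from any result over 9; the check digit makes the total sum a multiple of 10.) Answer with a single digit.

Partial digits right→left: 4 2 1 8 3 5 4 3 2 8 6 6 2 4
Double every second digit counting from the check-digit position (so the 1st, 3rd, 5th, ... of the partial from the right).
  doubled (with −9 where >9): 8 2 6 8 4 3 4 → sum 35
  kept as-is: 2 8 5 3 8 6 4 → sum 36
Total = 35 + 36 = 71.
Check digit = (10 − (71 mod 10)) mod 10 = 9.

9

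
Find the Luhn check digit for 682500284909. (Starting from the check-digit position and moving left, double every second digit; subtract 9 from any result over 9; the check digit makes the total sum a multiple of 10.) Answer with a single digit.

Partial digits right→left: 9 0 9 4 8 2 0 0 5 2 8 6
Double every second digit counting from the check-digit position (so the 1st, 3rd, 5th, ... of the partial from the right).
  doubled (with −9 where >9): 9 9 7 0 1 7 → sum 33
  kept as-is: 0 4 2 0 2 6 → sum 14
Total = 33 + 14 = 47.
Check digit = (10 − (47 mod 10)) mod 10 = 3.

3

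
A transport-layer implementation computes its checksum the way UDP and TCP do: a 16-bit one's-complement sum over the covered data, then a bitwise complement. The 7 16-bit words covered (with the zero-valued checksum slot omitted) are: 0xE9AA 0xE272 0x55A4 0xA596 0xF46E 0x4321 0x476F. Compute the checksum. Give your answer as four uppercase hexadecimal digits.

B9A7

One's-complement addition (fold any carry out of bit 15 back into bit 0):
  0xE9AA + 0xE272 = 0x1CC1C → wrap carry → 0xCC1D
  0xCC1D + 0x55A4 = 0x121C1 → wrap carry → 0x21C2
  0x21C2 + 0xA596 = 0x0C758
  0xC758 + 0xF46E = 0x1BBC6 → wrap carry → 0xBBC7
  0xBBC7 + 0x4321 = 0x0FEE8
  0xFEE8 + 0x476F = 0x14657 → wrap carry → 0x4658
One's-complement sum = 0x4658.
Checksum = ~0x4658 & 0xFFFF = 0xB9A7.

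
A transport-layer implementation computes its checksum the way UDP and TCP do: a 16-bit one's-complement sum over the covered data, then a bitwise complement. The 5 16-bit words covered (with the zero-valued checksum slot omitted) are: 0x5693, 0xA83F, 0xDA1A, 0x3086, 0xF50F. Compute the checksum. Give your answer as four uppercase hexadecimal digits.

One's-complement addition (fold any carry out of bit 15 back into bit 0):
  0x5693 + 0xA83F = 0x0FED2
  0xFED2 + 0xDA1A = 0x1D8EC → wrap carry → 0xD8ED
  0xD8ED + 0x3086 = 0x10973 → wrap carry → 0x0974
  0x0974 + 0xF50F = 0x0FE83
One's-complement sum = 0xFE83.
Checksum = ~0xFE83 & 0xFFFF = 0x017C.

017C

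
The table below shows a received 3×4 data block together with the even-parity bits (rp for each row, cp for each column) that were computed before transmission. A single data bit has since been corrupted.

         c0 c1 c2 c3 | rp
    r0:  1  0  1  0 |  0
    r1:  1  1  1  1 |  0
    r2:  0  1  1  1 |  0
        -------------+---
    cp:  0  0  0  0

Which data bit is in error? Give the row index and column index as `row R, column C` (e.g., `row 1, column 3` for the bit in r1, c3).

row 2, column 2

Recompute each row's even parity and compare to rp:
  r0: data parity 0, sent rp 0 → ok
  r1: data parity 0, sent rp 0 → ok
  r2: data parity 1, sent rp 0 → mismatch
Recompute each column's even parity and compare to cp:
  c0: data parity 0, sent cp 0 → ok
  c1: data parity 0, sent cp 0 → ok
  c2: data parity 1, sent cp 0 → mismatch
  c3: data parity 0, sent cp 0 → ok
Exactly one row (r2) and one column (c2) fail → the flipped bit is at their intersection.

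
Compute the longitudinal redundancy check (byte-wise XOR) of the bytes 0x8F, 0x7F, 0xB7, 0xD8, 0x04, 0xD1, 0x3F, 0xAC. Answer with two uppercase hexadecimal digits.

XOR the bytes together:
  start with 0x8F
  0x8F ⊕ 0x7F = 0xF0
  0xF0 ⊕ 0xB7 = 0x47
  0x47 ⊕ 0xD8 = 0x9F
  0x9F ⊕ 0x04 = 0x9B
  0x9B ⊕ 0xD1 = 0x4A
  0x4A ⊕ 0x3F = 0x75
  0x75 ⊕ 0xAC = 0xD9

D9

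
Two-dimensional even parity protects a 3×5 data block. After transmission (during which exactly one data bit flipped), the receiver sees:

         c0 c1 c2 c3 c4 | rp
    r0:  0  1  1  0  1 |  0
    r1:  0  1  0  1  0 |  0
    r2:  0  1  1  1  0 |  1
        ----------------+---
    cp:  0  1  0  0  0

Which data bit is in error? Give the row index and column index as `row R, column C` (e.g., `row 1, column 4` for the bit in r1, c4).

Recompute each row's even parity and compare to rp:
  r0: data parity 1, sent rp 0 → mismatch
  r1: data parity 0, sent rp 0 → ok
  r2: data parity 1, sent rp 1 → ok
Recompute each column's even parity and compare to cp:
  c0: data parity 0, sent cp 0 → ok
  c1: data parity 1, sent cp 1 → ok
  c2: data parity 0, sent cp 0 → ok
  c3: data parity 0, sent cp 0 → ok
  c4: data parity 1, sent cp 0 → mismatch
Exactly one row (r0) and one column (c4) fail → the flipped bit is at their intersection.

row 0, column 4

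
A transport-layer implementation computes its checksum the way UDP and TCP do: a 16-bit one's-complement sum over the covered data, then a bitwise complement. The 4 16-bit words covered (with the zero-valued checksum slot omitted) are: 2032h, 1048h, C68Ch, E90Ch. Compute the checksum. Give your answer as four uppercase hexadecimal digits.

One's-complement addition (fold any carry out of bit 15 back into bit 0):
  0x2032 + 0x1048 = 0x0307A
  0x307A + 0xC68C = 0x0F706
  0xF706 + 0xE90C = 0x1E012 → wrap carry → 0xE013
One's-complement sum = 0xE013.
Checksum = ~0xE013 & 0xFFFF = 0x1FEC.

1FEC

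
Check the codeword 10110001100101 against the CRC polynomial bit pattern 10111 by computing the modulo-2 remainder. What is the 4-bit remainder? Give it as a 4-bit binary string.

Modulo-2 division of 10110001100101 by 10111:
  pos 0: 10110 XOR 10111 = 00001
  pos 4: 10011 XOR 10111 = 00100
  pos 6: 10000 XOR 10111 = 00111
  pos 8: 11110 XOR 10111 = 01001
  pos 9: 10011 XOR 10111 = 00100
Remainder = 0100 (nonzero — an error is detected).

0100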